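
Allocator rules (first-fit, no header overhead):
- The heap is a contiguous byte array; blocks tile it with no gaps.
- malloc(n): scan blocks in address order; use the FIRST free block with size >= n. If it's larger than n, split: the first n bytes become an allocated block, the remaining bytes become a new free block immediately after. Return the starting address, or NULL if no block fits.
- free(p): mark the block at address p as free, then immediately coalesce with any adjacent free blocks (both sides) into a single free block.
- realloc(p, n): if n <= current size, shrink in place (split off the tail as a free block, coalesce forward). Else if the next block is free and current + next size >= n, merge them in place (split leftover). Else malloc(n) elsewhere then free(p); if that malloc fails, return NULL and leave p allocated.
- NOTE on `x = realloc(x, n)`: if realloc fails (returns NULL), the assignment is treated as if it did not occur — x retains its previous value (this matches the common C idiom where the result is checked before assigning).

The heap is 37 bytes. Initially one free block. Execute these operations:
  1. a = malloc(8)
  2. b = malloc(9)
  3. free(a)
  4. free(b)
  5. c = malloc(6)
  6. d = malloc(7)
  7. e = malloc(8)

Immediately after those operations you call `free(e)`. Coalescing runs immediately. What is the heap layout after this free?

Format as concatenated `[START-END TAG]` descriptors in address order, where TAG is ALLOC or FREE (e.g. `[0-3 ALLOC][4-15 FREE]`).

Answer: [0-5 ALLOC][6-12 ALLOC][13-36 FREE]

Derivation:
Op 1: a = malloc(8) -> a = 0; heap: [0-7 ALLOC][8-36 FREE]
Op 2: b = malloc(9) -> b = 8; heap: [0-7 ALLOC][8-16 ALLOC][17-36 FREE]
Op 3: free(a) -> (freed a); heap: [0-7 FREE][8-16 ALLOC][17-36 FREE]
Op 4: free(b) -> (freed b); heap: [0-36 FREE]
Op 5: c = malloc(6) -> c = 0; heap: [0-5 ALLOC][6-36 FREE]
Op 6: d = malloc(7) -> d = 6; heap: [0-5 ALLOC][6-12 ALLOC][13-36 FREE]
Op 7: e = malloc(8) -> e = 13; heap: [0-5 ALLOC][6-12 ALLOC][13-20 ALLOC][21-36 FREE]
free(e): e = 13 -> block [13-20 ALLOC]; mark free, coalesce with adjacent free neighbors -> [0-5 ALLOC][6-12 ALLOC][13-36 FREE]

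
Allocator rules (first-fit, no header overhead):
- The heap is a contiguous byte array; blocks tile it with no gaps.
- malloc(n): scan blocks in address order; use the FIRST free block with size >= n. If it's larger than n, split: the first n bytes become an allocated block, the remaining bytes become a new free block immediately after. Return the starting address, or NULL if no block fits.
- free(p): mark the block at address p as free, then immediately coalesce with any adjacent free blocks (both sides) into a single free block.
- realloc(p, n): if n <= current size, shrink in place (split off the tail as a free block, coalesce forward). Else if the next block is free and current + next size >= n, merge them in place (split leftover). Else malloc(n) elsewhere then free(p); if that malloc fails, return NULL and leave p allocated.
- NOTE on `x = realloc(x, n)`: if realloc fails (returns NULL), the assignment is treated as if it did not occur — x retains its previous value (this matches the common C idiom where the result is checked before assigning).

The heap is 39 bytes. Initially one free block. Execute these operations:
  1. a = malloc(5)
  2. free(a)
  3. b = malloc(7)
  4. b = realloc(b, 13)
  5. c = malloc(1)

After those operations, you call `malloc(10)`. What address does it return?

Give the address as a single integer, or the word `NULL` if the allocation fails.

Op 1: a = malloc(5) -> a = 0; heap: [0-4 ALLOC][5-38 FREE]
Op 2: free(a) -> (freed a); heap: [0-38 FREE]
Op 3: b = malloc(7) -> b = 0; heap: [0-6 ALLOC][7-38 FREE]
Op 4: b = realloc(b, 13) -> b = 0; heap: [0-12 ALLOC][13-38 FREE]
Op 5: c = malloc(1) -> c = 13; heap: [0-12 ALLOC][13-13 ALLOC][14-38 FREE]
malloc(10): first-fit scan over [0-12 ALLOC][13-13 ALLOC][14-38 FREE] -> 14

Answer: 14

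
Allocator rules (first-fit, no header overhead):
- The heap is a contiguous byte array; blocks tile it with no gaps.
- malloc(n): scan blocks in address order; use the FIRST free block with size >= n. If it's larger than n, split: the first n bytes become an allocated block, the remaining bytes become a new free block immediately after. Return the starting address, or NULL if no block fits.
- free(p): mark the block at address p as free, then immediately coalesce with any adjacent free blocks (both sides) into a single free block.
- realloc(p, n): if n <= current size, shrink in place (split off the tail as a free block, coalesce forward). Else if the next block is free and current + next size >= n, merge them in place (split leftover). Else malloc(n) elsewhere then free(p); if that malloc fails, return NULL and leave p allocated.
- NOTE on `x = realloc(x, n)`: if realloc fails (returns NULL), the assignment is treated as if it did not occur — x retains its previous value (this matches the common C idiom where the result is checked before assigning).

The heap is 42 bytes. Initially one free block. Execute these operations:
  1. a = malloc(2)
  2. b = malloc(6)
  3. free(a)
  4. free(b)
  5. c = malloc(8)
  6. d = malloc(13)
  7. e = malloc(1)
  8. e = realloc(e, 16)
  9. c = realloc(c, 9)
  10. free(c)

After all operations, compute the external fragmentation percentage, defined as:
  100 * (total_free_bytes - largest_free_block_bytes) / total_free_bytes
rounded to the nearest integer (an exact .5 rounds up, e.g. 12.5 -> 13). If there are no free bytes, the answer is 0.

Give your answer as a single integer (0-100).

Answer: 38

Derivation:
Op 1: a = malloc(2) -> a = 0; heap: [0-1 ALLOC][2-41 FREE]
Op 2: b = malloc(6) -> b = 2; heap: [0-1 ALLOC][2-7 ALLOC][8-41 FREE]
Op 3: free(a) -> (freed a); heap: [0-1 FREE][2-7 ALLOC][8-41 FREE]
Op 4: free(b) -> (freed b); heap: [0-41 FREE]
Op 5: c = malloc(8) -> c = 0; heap: [0-7 ALLOC][8-41 FREE]
Op 6: d = malloc(13) -> d = 8; heap: [0-7 ALLOC][8-20 ALLOC][21-41 FREE]
Op 7: e = malloc(1) -> e = 21; heap: [0-7 ALLOC][8-20 ALLOC][21-21 ALLOC][22-41 FREE]
Op 8: e = realloc(e, 16) -> e = 21; heap: [0-7 ALLOC][8-20 ALLOC][21-36 ALLOC][37-41 FREE]
Op 9: c = realloc(c, 9) -> NULL (c unchanged); heap: [0-7 ALLOC][8-20 ALLOC][21-36 ALLOC][37-41 FREE]
Op 10: free(c) -> (freed c); heap: [0-7 FREE][8-20 ALLOC][21-36 ALLOC][37-41 FREE]
Free blocks: [8 5] total_free=13 largest=8 -> 100*(13-8)/13 = 500/13 ≈ 38.462 -> rounds to 38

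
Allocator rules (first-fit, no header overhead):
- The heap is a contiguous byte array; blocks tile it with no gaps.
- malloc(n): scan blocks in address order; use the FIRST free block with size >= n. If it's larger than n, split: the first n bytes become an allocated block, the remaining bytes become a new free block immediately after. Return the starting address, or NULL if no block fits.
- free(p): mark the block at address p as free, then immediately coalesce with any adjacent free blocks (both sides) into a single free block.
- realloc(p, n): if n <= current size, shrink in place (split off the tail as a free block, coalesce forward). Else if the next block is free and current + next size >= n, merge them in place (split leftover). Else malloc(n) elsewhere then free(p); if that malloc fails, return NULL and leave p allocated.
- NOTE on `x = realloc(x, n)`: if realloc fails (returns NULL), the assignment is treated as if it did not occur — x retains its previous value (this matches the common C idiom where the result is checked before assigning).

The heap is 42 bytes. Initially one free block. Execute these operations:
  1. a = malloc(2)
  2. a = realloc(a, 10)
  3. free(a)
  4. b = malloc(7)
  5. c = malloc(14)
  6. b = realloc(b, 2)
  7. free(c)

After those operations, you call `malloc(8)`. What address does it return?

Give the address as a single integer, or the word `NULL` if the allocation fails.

Op 1: a = malloc(2) -> a = 0; heap: [0-1 ALLOC][2-41 FREE]
Op 2: a = realloc(a, 10) -> a = 0; heap: [0-9 ALLOC][10-41 FREE]
Op 3: free(a) -> (freed a); heap: [0-41 FREE]
Op 4: b = malloc(7) -> b = 0; heap: [0-6 ALLOC][7-41 FREE]
Op 5: c = malloc(14) -> c = 7; heap: [0-6 ALLOC][7-20 ALLOC][21-41 FREE]
Op 6: b = realloc(b, 2) -> b = 0; heap: [0-1 ALLOC][2-6 FREE][7-20 ALLOC][21-41 FREE]
Op 7: free(c) -> (freed c); heap: [0-1 ALLOC][2-41 FREE]
malloc(8): first-fit scan over [0-1 ALLOC][2-41 FREE] -> 2

Answer: 2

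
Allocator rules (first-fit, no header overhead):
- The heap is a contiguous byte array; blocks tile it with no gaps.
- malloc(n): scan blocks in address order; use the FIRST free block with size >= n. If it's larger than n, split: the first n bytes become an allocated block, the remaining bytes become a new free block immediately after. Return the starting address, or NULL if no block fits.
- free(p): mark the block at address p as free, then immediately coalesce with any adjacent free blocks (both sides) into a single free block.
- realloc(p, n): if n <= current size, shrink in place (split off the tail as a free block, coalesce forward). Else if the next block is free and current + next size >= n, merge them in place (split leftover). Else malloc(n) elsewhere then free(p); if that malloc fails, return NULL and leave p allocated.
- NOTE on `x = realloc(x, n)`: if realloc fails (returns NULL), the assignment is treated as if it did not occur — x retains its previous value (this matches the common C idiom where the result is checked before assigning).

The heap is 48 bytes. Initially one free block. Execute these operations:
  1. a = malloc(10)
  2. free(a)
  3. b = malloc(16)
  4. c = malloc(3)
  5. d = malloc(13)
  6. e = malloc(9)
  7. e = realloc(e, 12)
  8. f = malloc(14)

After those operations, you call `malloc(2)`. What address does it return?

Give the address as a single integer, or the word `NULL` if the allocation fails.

Op 1: a = malloc(10) -> a = 0; heap: [0-9 ALLOC][10-47 FREE]
Op 2: free(a) -> (freed a); heap: [0-47 FREE]
Op 3: b = malloc(16) -> b = 0; heap: [0-15 ALLOC][16-47 FREE]
Op 4: c = malloc(3) -> c = 16; heap: [0-15 ALLOC][16-18 ALLOC][19-47 FREE]
Op 5: d = malloc(13) -> d = 19; heap: [0-15 ALLOC][16-18 ALLOC][19-31 ALLOC][32-47 FREE]
Op 6: e = malloc(9) -> e = 32; heap: [0-15 ALLOC][16-18 ALLOC][19-31 ALLOC][32-40 ALLOC][41-47 FREE]
Op 7: e = realloc(e, 12) -> e = 32; heap: [0-15 ALLOC][16-18 ALLOC][19-31 ALLOC][32-43 ALLOC][44-47 FREE]
Op 8: f = malloc(14) -> f = NULL; heap: [0-15 ALLOC][16-18 ALLOC][19-31 ALLOC][32-43 ALLOC][44-47 FREE]
malloc(2): first-fit scan over [0-15 ALLOC][16-18 ALLOC][19-31 ALLOC][32-43 ALLOC][44-47 FREE] -> 44

Answer: 44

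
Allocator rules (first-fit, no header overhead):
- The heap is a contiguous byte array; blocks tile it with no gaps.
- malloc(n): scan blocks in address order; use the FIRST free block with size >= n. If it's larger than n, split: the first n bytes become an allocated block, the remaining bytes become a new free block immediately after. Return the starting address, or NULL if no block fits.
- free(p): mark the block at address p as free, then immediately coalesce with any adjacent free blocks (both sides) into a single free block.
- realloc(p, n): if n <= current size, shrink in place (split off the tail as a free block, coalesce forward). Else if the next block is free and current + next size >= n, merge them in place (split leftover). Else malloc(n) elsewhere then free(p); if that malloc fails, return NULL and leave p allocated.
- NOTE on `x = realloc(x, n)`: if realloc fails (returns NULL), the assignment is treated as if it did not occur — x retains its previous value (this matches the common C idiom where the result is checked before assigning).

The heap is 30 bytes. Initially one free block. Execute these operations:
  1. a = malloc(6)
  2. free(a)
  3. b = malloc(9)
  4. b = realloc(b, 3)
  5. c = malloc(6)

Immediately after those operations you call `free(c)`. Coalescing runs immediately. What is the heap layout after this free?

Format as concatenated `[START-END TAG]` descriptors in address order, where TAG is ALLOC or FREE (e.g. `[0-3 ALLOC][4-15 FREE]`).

Answer: [0-2 ALLOC][3-29 FREE]

Derivation:
Op 1: a = malloc(6) -> a = 0; heap: [0-5 ALLOC][6-29 FREE]
Op 2: free(a) -> (freed a); heap: [0-29 FREE]
Op 3: b = malloc(9) -> b = 0; heap: [0-8 ALLOC][9-29 FREE]
Op 4: b = realloc(b, 3) -> b = 0; heap: [0-2 ALLOC][3-29 FREE]
Op 5: c = malloc(6) -> c = 3; heap: [0-2 ALLOC][3-8 ALLOC][9-29 FREE]
free(c): c = 3 -> block [3-8 ALLOC]; mark free, coalesce with adjacent free neighbors -> [0-2 ALLOC][3-29 FREE]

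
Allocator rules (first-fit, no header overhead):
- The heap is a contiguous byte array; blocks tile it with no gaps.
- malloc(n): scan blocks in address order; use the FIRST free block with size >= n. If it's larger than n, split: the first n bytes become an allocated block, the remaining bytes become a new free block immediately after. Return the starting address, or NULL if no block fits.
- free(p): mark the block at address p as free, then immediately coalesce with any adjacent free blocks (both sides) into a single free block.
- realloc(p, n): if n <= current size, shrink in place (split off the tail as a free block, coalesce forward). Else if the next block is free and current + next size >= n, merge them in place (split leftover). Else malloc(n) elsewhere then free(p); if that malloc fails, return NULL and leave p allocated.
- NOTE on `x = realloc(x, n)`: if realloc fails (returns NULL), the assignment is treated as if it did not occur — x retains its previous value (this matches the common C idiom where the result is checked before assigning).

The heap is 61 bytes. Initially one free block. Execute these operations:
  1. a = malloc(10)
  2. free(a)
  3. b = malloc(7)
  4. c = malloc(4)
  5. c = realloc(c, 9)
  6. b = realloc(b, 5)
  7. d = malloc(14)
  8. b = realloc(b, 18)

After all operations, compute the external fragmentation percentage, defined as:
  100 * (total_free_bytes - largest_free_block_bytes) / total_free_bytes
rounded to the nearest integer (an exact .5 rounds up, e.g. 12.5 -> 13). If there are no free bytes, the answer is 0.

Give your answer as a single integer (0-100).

Answer: 35

Derivation:
Op 1: a = malloc(10) -> a = 0; heap: [0-9 ALLOC][10-60 FREE]
Op 2: free(a) -> (freed a); heap: [0-60 FREE]
Op 3: b = malloc(7) -> b = 0; heap: [0-6 ALLOC][7-60 FREE]
Op 4: c = malloc(4) -> c = 7; heap: [0-6 ALLOC][7-10 ALLOC][11-60 FREE]
Op 5: c = realloc(c, 9) -> c = 7; heap: [0-6 ALLOC][7-15 ALLOC][16-60 FREE]
Op 6: b = realloc(b, 5) -> b = 0; heap: [0-4 ALLOC][5-6 FREE][7-15 ALLOC][16-60 FREE]
Op 7: d = malloc(14) -> d = 16; heap: [0-4 ALLOC][5-6 FREE][7-15 ALLOC][16-29 ALLOC][30-60 FREE]
Op 8: b = realloc(b, 18) -> b = 30; heap: [0-6 FREE][7-15 ALLOC][16-29 ALLOC][30-47 ALLOC][48-60 FREE]
Free blocks: [7 13] total_free=20 largest=13 -> 100*(20-13)/20 = 700/20 = 35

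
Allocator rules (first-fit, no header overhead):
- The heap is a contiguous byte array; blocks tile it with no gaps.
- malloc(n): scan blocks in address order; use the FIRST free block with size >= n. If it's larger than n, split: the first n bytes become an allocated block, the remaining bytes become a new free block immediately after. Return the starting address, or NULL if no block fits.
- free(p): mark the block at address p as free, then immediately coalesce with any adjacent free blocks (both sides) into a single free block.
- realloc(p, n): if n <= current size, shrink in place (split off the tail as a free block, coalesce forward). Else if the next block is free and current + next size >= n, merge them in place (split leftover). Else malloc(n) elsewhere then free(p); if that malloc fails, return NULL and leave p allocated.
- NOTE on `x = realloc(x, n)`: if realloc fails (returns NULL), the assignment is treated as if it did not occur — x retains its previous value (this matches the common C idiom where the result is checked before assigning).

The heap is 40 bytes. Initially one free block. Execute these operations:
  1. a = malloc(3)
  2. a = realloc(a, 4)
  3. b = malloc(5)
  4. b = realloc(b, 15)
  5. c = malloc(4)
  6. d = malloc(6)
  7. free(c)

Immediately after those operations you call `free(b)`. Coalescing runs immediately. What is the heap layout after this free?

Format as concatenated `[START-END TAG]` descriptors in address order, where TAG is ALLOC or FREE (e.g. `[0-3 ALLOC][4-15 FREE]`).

Answer: [0-3 ALLOC][4-22 FREE][23-28 ALLOC][29-39 FREE]

Derivation:
Op 1: a = malloc(3) -> a = 0; heap: [0-2 ALLOC][3-39 FREE]
Op 2: a = realloc(a, 4) -> a = 0; heap: [0-3 ALLOC][4-39 FREE]
Op 3: b = malloc(5) -> b = 4; heap: [0-3 ALLOC][4-8 ALLOC][9-39 FREE]
Op 4: b = realloc(b, 15) -> b = 4; heap: [0-3 ALLOC][4-18 ALLOC][19-39 FREE]
Op 5: c = malloc(4) -> c = 19; heap: [0-3 ALLOC][4-18 ALLOC][19-22 ALLOC][23-39 FREE]
Op 6: d = malloc(6) -> d = 23; heap: [0-3 ALLOC][4-18 ALLOC][19-22 ALLOC][23-28 ALLOC][29-39 FREE]
Op 7: free(c) -> (freed c); heap: [0-3 ALLOC][4-18 ALLOC][19-22 FREE][23-28 ALLOC][29-39 FREE]
free(b): b = 4 -> block [4-18 ALLOC]; mark free, coalesce with adjacent free neighbors -> [0-3 ALLOC][4-22 FREE][23-28 ALLOC][29-39 FREE]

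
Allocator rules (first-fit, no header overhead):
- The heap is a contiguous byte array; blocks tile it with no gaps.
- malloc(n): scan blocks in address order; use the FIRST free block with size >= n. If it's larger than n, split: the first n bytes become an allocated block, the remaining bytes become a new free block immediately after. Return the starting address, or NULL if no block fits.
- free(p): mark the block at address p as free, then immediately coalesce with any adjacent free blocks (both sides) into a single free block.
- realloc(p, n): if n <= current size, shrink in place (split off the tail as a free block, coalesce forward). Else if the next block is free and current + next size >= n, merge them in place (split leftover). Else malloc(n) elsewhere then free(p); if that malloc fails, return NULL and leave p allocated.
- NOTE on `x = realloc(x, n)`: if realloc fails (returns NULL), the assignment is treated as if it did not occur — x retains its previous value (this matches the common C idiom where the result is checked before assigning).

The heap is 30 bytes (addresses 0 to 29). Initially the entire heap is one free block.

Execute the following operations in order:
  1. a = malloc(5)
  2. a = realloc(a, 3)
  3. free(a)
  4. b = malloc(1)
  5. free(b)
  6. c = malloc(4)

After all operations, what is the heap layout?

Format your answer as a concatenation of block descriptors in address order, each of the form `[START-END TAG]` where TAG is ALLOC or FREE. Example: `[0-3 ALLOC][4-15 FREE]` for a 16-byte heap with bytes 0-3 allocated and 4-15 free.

Answer: [0-3 ALLOC][4-29 FREE]

Derivation:
Op 1: a = malloc(5) -> a = 0; heap: [0-4 ALLOC][5-29 FREE]
Op 2: a = realloc(a, 3) -> a = 0; heap: [0-2 ALLOC][3-29 FREE]
Op 3: free(a) -> (freed a); heap: [0-29 FREE]
Op 4: b = malloc(1) -> b = 0; heap: [0-0 ALLOC][1-29 FREE]
Op 5: free(b) -> (freed b); heap: [0-29 FREE]
Op 6: c = malloc(4) -> c = 0; heap: [0-3 ALLOC][4-29 FREE]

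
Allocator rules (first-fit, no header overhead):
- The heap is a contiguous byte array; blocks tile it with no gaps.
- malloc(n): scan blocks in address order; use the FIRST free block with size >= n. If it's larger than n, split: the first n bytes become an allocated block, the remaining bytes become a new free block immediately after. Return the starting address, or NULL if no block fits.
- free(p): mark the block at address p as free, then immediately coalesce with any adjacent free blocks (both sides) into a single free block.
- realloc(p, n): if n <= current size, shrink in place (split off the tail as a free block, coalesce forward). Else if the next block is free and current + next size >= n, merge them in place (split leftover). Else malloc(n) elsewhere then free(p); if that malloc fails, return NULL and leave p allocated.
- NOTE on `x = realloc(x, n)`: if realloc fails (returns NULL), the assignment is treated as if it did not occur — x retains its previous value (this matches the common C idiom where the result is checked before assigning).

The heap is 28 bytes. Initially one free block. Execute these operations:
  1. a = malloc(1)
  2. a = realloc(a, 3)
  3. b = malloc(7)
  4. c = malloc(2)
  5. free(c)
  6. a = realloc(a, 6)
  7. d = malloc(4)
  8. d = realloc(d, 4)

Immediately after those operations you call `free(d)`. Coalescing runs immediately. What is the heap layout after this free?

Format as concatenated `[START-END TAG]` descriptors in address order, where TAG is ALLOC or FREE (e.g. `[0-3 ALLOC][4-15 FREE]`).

Op 1: a = malloc(1) -> a = 0; heap: [0-0 ALLOC][1-27 FREE]
Op 2: a = realloc(a, 3) -> a = 0; heap: [0-2 ALLOC][3-27 FREE]
Op 3: b = malloc(7) -> b = 3; heap: [0-2 ALLOC][3-9 ALLOC][10-27 FREE]
Op 4: c = malloc(2) -> c = 10; heap: [0-2 ALLOC][3-9 ALLOC][10-11 ALLOC][12-27 FREE]
Op 5: free(c) -> (freed c); heap: [0-2 ALLOC][3-9 ALLOC][10-27 FREE]
Op 6: a = realloc(a, 6) -> a = 10; heap: [0-2 FREE][3-9 ALLOC][10-15 ALLOC][16-27 FREE]
Op 7: d = malloc(4) -> d = 16; heap: [0-2 FREE][3-9 ALLOC][10-15 ALLOC][16-19 ALLOC][20-27 FREE]
Op 8: d = realloc(d, 4) -> d = 16; heap: [0-2 FREE][3-9 ALLOC][10-15 ALLOC][16-19 ALLOC][20-27 FREE]
free(d): d = 16 -> block [16-19 ALLOC]; mark free, coalesce with adjacent free neighbors -> [0-2 FREE][3-9 ALLOC][10-15 ALLOC][16-27 FREE]

Answer: [0-2 FREE][3-9 ALLOC][10-15 ALLOC][16-27 FREE]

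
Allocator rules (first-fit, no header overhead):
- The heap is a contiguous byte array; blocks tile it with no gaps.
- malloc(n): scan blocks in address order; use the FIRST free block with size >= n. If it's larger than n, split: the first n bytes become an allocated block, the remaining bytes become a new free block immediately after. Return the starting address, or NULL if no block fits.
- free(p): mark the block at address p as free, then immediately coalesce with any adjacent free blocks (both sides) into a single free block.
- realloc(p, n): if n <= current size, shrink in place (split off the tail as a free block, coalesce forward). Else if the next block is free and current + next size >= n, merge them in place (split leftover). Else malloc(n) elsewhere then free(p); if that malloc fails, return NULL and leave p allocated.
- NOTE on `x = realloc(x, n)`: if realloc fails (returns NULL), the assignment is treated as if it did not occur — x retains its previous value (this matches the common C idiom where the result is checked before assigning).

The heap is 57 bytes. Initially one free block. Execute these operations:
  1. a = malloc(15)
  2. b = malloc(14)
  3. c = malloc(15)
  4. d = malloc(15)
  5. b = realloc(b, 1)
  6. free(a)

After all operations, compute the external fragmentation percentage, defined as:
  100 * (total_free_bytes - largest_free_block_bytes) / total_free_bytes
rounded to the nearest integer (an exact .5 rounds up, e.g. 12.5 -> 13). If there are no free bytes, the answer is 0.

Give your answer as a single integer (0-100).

Op 1: a = malloc(15) -> a = 0; heap: [0-14 ALLOC][15-56 FREE]
Op 2: b = malloc(14) -> b = 15; heap: [0-14 ALLOC][15-28 ALLOC][29-56 FREE]
Op 3: c = malloc(15) -> c = 29; heap: [0-14 ALLOC][15-28 ALLOC][29-43 ALLOC][44-56 FREE]
Op 4: d = malloc(15) -> d = NULL; heap: [0-14 ALLOC][15-28 ALLOC][29-43 ALLOC][44-56 FREE]
Op 5: b = realloc(b, 1) -> b = 15; heap: [0-14 ALLOC][15-15 ALLOC][16-28 FREE][29-43 ALLOC][44-56 FREE]
Op 6: free(a) -> (freed a); heap: [0-14 FREE][15-15 ALLOC][16-28 FREE][29-43 ALLOC][44-56 FREE]
Free blocks: [15 13 13] total_free=41 largest=15 -> 100*(41-15)/41 = 2600/41 ≈ 63.415 -> rounds to 63

Answer: 63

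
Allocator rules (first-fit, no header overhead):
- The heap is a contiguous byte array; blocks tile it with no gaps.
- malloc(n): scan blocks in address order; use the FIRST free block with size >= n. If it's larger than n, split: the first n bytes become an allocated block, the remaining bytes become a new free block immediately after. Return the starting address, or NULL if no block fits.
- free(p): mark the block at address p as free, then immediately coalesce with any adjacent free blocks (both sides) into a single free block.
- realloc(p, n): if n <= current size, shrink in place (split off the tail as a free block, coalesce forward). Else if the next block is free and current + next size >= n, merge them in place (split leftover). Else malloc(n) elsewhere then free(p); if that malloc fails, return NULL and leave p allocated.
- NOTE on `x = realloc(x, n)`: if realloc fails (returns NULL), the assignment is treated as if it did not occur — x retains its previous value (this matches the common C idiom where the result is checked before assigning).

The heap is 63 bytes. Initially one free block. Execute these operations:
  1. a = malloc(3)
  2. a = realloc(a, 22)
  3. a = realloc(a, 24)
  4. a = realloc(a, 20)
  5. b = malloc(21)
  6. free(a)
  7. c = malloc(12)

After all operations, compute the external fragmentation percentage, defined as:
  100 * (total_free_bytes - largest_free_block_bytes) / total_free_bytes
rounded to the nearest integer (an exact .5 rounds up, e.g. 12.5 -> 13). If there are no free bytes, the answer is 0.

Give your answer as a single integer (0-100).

Op 1: a = malloc(3) -> a = 0; heap: [0-2 ALLOC][3-62 FREE]
Op 2: a = realloc(a, 22) -> a = 0; heap: [0-21 ALLOC][22-62 FREE]
Op 3: a = realloc(a, 24) -> a = 0; heap: [0-23 ALLOC][24-62 FREE]
Op 4: a = realloc(a, 20) -> a = 0; heap: [0-19 ALLOC][20-62 FREE]
Op 5: b = malloc(21) -> b = 20; heap: [0-19 ALLOC][20-40 ALLOC][41-62 FREE]
Op 6: free(a) -> (freed a); heap: [0-19 FREE][20-40 ALLOC][41-62 FREE]
Op 7: c = malloc(12) -> c = 0; heap: [0-11 ALLOC][12-19 FREE][20-40 ALLOC][41-62 FREE]
Free blocks: [8 22] total_free=30 largest=22 -> 100*(30-22)/30 = 800/30 ≈ 26.667 -> rounds to 27

Answer: 27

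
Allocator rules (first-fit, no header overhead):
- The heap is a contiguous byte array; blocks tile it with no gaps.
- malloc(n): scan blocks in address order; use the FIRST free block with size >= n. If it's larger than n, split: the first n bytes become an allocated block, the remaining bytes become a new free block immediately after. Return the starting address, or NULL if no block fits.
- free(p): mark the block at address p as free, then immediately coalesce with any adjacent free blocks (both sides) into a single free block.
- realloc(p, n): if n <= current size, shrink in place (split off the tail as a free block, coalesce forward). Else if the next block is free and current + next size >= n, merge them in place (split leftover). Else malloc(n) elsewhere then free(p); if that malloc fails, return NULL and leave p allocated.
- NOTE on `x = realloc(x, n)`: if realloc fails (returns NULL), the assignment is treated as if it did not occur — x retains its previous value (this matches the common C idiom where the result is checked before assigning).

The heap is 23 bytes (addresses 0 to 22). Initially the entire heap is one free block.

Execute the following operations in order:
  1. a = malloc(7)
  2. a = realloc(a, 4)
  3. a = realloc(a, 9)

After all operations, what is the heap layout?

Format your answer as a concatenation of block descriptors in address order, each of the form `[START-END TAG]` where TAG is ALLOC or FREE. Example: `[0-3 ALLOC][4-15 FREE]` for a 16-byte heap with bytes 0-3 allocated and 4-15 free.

Op 1: a = malloc(7) -> a = 0; heap: [0-6 ALLOC][7-22 FREE]
Op 2: a = realloc(a, 4) -> a = 0; heap: [0-3 ALLOC][4-22 FREE]
Op 3: a = realloc(a, 9) -> a = 0; heap: [0-8 ALLOC][9-22 FREE]

Answer: [0-8 ALLOC][9-22 FREE]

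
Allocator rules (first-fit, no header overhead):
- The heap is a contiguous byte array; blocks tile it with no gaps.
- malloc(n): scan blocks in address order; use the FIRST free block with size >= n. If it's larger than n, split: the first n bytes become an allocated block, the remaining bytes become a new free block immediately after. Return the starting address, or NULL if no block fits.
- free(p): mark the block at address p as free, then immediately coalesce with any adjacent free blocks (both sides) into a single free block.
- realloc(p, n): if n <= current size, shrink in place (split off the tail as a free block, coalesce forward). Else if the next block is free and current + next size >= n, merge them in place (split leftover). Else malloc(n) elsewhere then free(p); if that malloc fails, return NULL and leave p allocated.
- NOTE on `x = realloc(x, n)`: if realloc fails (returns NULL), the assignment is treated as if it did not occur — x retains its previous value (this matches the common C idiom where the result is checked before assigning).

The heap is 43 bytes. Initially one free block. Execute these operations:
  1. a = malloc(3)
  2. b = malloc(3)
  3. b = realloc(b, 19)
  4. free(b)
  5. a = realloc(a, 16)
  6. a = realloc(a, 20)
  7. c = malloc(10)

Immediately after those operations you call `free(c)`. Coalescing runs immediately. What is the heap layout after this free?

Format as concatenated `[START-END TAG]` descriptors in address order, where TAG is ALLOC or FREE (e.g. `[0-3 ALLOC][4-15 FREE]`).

Op 1: a = malloc(3) -> a = 0; heap: [0-2 ALLOC][3-42 FREE]
Op 2: b = malloc(3) -> b = 3; heap: [0-2 ALLOC][3-5 ALLOC][6-42 FREE]
Op 3: b = realloc(b, 19) -> b = 3; heap: [0-2 ALLOC][3-21 ALLOC][22-42 FREE]
Op 4: free(b) -> (freed b); heap: [0-2 ALLOC][3-42 FREE]
Op 5: a = realloc(a, 16) -> a = 0; heap: [0-15 ALLOC][16-42 FREE]
Op 6: a = realloc(a, 20) -> a = 0; heap: [0-19 ALLOC][20-42 FREE]
Op 7: c = malloc(10) -> c = 20; heap: [0-19 ALLOC][20-29 ALLOC][30-42 FREE]
free(c): c = 20 -> block [20-29 ALLOC]; mark free, coalesce with adjacent free neighbors -> [0-19 ALLOC][20-42 FREE]

Answer: [0-19 ALLOC][20-42 FREE]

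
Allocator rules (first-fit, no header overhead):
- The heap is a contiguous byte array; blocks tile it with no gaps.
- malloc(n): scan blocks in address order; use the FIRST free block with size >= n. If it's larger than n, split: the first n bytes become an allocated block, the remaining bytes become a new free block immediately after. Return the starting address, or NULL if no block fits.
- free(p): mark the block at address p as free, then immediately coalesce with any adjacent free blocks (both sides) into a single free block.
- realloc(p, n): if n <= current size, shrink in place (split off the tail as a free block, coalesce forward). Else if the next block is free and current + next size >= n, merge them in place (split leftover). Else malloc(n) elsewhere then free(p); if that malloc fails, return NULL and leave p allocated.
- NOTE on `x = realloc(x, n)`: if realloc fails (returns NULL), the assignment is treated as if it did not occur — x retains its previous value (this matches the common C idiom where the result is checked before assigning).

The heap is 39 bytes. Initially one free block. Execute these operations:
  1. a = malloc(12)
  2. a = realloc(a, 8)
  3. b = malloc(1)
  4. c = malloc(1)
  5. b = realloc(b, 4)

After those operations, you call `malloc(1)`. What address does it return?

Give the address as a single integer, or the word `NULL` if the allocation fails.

Op 1: a = malloc(12) -> a = 0; heap: [0-11 ALLOC][12-38 FREE]
Op 2: a = realloc(a, 8) -> a = 0; heap: [0-7 ALLOC][8-38 FREE]
Op 3: b = malloc(1) -> b = 8; heap: [0-7 ALLOC][8-8 ALLOC][9-38 FREE]
Op 4: c = malloc(1) -> c = 9; heap: [0-7 ALLOC][8-8 ALLOC][9-9 ALLOC][10-38 FREE]
Op 5: b = realloc(b, 4) -> b = 10; heap: [0-7 ALLOC][8-8 FREE][9-9 ALLOC][10-13 ALLOC][14-38 FREE]
malloc(1): first-fit scan over [0-7 ALLOC][8-8 FREE][9-9 ALLOC][10-13 ALLOC][14-38 FREE] -> 8

Answer: 8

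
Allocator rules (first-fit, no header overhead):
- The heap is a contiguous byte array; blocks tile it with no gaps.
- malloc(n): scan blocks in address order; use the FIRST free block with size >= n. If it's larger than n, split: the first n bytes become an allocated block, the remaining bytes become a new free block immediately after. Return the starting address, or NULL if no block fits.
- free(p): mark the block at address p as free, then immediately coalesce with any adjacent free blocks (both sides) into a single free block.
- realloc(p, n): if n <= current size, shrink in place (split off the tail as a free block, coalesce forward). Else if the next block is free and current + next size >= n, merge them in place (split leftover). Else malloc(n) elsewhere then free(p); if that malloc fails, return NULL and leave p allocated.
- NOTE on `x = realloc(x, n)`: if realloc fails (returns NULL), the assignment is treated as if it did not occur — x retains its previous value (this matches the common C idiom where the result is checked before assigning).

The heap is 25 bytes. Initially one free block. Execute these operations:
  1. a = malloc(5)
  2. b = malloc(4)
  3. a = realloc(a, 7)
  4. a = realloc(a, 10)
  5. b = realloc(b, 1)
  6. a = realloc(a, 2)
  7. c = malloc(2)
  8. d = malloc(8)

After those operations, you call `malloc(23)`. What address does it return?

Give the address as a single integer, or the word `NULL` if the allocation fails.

Answer: NULL

Derivation:
Op 1: a = malloc(5) -> a = 0; heap: [0-4 ALLOC][5-24 FREE]
Op 2: b = malloc(4) -> b = 5; heap: [0-4 ALLOC][5-8 ALLOC][9-24 FREE]
Op 3: a = realloc(a, 7) -> a = 9; heap: [0-4 FREE][5-8 ALLOC][9-15 ALLOC][16-24 FREE]
Op 4: a = realloc(a, 10) -> a = 9; heap: [0-4 FREE][5-8 ALLOC][9-18 ALLOC][19-24 FREE]
Op 5: b = realloc(b, 1) -> b = 5; heap: [0-4 FREE][5-5 ALLOC][6-8 FREE][9-18 ALLOC][19-24 FREE]
Op 6: a = realloc(a, 2) -> a = 9; heap: [0-4 FREE][5-5 ALLOC][6-8 FREE][9-10 ALLOC][11-24 FREE]
Op 7: c = malloc(2) -> c = 0; heap: [0-1 ALLOC][2-4 FREE][5-5 ALLOC][6-8 FREE][9-10 ALLOC][11-24 FREE]
Op 8: d = malloc(8) -> d = 11; heap: [0-1 ALLOC][2-4 FREE][5-5 ALLOC][6-8 FREE][9-10 ALLOC][11-18 ALLOC][19-24 FREE]
malloc(23): first-fit scan over [0-1 ALLOC][2-4 FREE][5-5 ALLOC][6-8 FREE][9-10 ALLOC][11-18 ALLOC][19-24 FREE] -> NULL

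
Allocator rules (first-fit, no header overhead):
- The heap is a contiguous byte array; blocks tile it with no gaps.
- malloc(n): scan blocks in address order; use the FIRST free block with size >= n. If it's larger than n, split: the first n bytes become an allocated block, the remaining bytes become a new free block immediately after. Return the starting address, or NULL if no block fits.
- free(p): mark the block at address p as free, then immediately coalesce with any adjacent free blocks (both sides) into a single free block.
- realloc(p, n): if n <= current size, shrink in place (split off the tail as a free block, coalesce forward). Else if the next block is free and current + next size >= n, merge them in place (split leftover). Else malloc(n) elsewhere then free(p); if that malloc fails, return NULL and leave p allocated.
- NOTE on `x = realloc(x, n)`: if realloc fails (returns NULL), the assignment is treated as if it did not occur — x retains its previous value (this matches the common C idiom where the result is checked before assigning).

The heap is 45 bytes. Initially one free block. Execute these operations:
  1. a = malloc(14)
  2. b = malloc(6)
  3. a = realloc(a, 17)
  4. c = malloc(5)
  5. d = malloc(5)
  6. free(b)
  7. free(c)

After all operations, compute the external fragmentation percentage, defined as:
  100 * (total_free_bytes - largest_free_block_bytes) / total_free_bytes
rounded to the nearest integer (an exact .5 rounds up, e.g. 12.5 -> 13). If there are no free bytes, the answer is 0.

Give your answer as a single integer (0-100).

Op 1: a = malloc(14) -> a = 0; heap: [0-13 ALLOC][14-44 FREE]
Op 2: b = malloc(6) -> b = 14; heap: [0-13 ALLOC][14-19 ALLOC][20-44 FREE]
Op 3: a = realloc(a, 17) -> a = 20; heap: [0-13 FREE][14-19 ALLOC][20-36 ALLOC][37-44 FREE]
Op 4: c = malloc(5) -> c = 0; heap: [0-4 ALLOC][5-13 FREE][14-19 ALLOC][20-36 ALLOC][37-44 FREE]
Op 5: d = malloc(5) -> d = 5; heap: [0-4 ALLOC][5-9 ALLOC][10-13 FREE][14-19 ALLOC][20-36 ALLOC][37-44 FREE]
Op 6: free(b) -> (freed b); heap: [0-4 ALLOC][5-9 ALLOC][10-19 FREE][20-36 ALLOC][37-44 FREE]
Op 7: free(c) -> (freed c); heap: [0-4 FREE][5-9 ALLOC][10-19 FREE][20-36 ALLOC][37-44 FREE]
Free blocks: [5 10 8] total_free=23 largest=10 -> 100*(23-10)/23 = 1300/23 ≈ 56.522 -> rounds to 57

Answer: 57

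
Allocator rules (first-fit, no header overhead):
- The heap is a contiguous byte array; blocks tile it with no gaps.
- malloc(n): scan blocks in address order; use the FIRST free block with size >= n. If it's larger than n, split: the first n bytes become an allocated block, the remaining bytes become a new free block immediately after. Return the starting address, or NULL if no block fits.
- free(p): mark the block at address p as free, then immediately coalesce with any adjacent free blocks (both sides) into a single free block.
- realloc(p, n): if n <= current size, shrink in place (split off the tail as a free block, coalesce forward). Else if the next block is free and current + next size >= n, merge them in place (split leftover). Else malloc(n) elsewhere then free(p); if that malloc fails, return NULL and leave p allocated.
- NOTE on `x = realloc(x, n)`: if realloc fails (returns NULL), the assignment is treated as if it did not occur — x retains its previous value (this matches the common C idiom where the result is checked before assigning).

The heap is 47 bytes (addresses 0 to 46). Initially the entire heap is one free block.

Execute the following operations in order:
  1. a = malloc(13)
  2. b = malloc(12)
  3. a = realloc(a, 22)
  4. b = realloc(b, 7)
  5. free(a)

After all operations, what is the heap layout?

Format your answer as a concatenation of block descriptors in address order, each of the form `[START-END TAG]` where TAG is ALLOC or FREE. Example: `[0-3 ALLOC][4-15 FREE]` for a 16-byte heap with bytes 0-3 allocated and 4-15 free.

Answer: [0-12 FREE][13-19 ALLOC][20-46 FREE]

Derivation:
Op 1: a = malloc(13) -> a = 0; heap: [0-12 ALLOC][13-46 FREE]
Op 2: b = malloc(12) -> b = 13; heap: [0-12 ALLOC][13-24 ALLOC][25-46 FREE]
Op 3: a = realloc(a, 22) -> a = 25; heap: [0-12 FREE][13-24 ALLOC][25-46 ALLOC]
Op 4: b = realloc(b, 7) -> b = 13; heap: [0-12 FREE][13-19 ALLOC][20-24 FREE][25-46 ALLOC]
Op 5: free(a) -> (freed a); heap: [0-12 FREE][13-19 ALLOC][20-46 FREE]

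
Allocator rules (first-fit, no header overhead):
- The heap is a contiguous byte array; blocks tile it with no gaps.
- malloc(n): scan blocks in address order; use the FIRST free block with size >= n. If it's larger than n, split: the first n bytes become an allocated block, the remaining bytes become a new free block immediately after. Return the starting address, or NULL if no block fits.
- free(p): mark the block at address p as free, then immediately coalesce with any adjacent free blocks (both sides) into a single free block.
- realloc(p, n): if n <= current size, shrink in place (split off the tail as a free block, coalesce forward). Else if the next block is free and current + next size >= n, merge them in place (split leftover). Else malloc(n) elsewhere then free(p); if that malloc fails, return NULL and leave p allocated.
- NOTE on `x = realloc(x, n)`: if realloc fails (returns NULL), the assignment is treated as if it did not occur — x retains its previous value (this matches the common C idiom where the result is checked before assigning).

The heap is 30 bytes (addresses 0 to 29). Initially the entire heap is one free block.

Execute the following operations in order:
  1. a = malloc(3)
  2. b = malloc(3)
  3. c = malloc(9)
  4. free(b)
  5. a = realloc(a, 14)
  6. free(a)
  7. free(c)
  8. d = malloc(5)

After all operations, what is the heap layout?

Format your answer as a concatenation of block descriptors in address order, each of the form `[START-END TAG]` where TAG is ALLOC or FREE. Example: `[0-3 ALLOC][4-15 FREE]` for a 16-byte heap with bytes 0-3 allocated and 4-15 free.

Answer: [0-4 ALLOC][5-29 FREE]

Derivation:
Op 1: a = malloc(3) -> a = 0; heap: [0-2 ALLOC][3-29 FREE]
Op 2: b = malloc(3) -> b = 3; heap: [0-2 ALLOC][3-5 ALLOC][6-29 FREE]
Op 3: c = malloc(9) -> c = 6; heap: [0-2 ALLOC][3-5 ALLOC][6-14 ALLOC][15-29 FREE]
Op 4: free(b) -> (freed b); heap: [0-2 ALLOC][3-5 FREE][6-14 ALLOC][15-29 FREE]
Op 5: a = realloc(a, 14) -> a = 15; heap: [0-5 FREE][6-14 ALLOC][15-28 ALLOC][29-29 FREE]
Op 6: free(a) -> (freed a); heap: [0-5 FREE][6-14 ALLOC][15-29 FREE]
Op 7: free(c) -> (freed c); heap: [0-29 FREE]
Op 8: d = malloc(5) -> d = 0; heap: [0-4 ALLOC][5-29 FREE]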